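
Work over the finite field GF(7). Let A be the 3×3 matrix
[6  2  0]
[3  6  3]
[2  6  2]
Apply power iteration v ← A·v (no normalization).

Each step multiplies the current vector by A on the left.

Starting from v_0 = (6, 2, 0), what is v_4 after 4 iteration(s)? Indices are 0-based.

v_0 = (6, 2, 0).
v_1 = A·v_0 = (5, 2, 3).
v_2 = A·v_1 = (6, 1, 0).
v_3 = A·v_2 = (3, 3, 4).
v_4 = A·v_3 = (3, 4, 4).

v_4 = (3, 4, 4)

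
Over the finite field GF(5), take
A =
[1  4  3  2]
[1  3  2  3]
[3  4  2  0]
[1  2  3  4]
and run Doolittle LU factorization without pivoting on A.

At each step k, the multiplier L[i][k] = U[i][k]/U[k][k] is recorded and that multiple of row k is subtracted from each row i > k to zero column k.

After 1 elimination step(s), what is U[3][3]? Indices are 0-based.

U[3][3] = 2

k=0: U[0][0]=1
  eliminate (1,0): mult=1, new row 1: (0, 4, 4, 1); set L[1][0]=1
  eliminate (2,0): mult=3, new row 2: (0, 2, 3, 4); set L[2][0]=3
  eliminate (3,0): mult=1, new row 3: (0, 3, 0, 2); set L[3][0]=1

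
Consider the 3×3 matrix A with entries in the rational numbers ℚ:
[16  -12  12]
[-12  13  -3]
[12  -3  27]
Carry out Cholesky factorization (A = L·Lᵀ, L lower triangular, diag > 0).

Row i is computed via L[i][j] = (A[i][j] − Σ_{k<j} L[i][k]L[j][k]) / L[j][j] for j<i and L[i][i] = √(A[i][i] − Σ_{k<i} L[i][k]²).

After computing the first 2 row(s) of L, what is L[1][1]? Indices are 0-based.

Step 1: L[0][0] = √(16) = 4.
  L[1][0] = (-12) / L[0][0] = -3.
Step 2: L[1][1] = √(4) = 2.

L[1][1] = 2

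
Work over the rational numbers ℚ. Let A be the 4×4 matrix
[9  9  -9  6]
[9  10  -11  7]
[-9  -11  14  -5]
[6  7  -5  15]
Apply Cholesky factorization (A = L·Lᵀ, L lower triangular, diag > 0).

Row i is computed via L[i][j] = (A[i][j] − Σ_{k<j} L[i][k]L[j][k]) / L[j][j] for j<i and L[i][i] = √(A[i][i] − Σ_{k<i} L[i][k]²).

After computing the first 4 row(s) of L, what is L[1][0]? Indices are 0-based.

Step 1: L[0][0] = √(9) = 3.
  L[1][0] = (9) / L[0][0] = 3.
Step 2: L[1][1] = √(1) = 1.
  L[2][0] = (-9) / L[0][0] = -3.
  L[2][1] = (-2) / L[1][1] = -2.
Step 3: L[2][2] = √(1) = 1.
  L[3][0] = (6) / L[0][0] = 2.
  L[3][1] = (1) / L[1][1] = 1.
  L[3][2] = (3) / L[2][2] = 3.
Step 4: L[3][3] = √(1) = 1.

L[1][0] = 3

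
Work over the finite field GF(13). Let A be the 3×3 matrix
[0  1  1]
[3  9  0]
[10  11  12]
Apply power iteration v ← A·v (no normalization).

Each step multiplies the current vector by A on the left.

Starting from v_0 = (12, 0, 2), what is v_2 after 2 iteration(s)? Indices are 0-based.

v_2 = (11, 5, 12)

v_0 = (12, 0, 2).
v_1 = A·v_0 = (2, 10, 1).
v_2 = A·v_1 = (11, 5, 12).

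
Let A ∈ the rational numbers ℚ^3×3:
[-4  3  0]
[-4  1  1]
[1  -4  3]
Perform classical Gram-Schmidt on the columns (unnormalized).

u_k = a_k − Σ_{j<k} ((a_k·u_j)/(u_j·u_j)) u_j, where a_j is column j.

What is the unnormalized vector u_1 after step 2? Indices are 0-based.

u_1 = (19/33, -47/33, -112/33)

Step 1: u_0 = a_0 = (-4, -4, 1).
Step 2: u_1 = a_1 − (-20/33)·u_0 = (19/33, -47/33, -112/33).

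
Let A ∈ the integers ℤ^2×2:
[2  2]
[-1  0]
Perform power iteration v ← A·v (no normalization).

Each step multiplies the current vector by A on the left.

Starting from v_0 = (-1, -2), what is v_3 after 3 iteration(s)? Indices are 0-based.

v_3 = (-8, 10)

v_0 = (-1, -2).
v_1 = A·v_0 = (-6, 1).
v_2 = A·v_1 = (-10, 6).
v_3 = A·v_2 = (-8, 10).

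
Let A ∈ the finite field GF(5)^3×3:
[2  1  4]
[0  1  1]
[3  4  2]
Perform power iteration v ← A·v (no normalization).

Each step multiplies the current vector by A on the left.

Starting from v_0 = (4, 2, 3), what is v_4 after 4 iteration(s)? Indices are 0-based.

v_0 = (4, 2, 3).
v_1 = A·v_0 = (2, 0, 1).
v_2 = A·v_1 = (3, 1, 3).
v_3 = A·v_2 = (4, 4, 4).
v_4 = A·v_3 = (3, 3, 1).

v_4 = (3, 3, 1)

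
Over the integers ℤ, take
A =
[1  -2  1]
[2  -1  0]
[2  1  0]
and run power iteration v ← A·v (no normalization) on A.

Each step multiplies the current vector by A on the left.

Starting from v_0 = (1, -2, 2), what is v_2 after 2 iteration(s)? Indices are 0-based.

v_2 = (-1, 10, 18)

v_0 = (1, -2, 2).
v_1 = A·v_0 = (7, 4, 0).
v_2 = A·v_1 = (-1, 10, 18).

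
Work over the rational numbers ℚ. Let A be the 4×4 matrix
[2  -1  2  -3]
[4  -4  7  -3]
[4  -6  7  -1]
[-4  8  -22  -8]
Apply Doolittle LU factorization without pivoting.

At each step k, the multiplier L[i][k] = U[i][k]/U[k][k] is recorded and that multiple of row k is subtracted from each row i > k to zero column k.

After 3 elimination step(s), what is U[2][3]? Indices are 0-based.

Step 1: pivot at (0,0) is 2.
  row1 ← row1 − (2)·row0  ⇒  L[1][0]=2, U row1=(0, -2, 3, 3)
  row2 ← row2 − (2)·row0  ⇒  L[2][0]=2, U row2=(0, -4, 3, 5)
  row3 ← row3 − (-2)·row0  ⇒  L[3][0]=-2, U row3=(0, 6, -18, -14)
Step 2: pivot at (1,1) is -2.
  row2 ← row2 − (2)·row1  ⇒  L[2][1]=2, U row2=(0, 0, -3, -1)
  row3 ← row3 − (-3)·row1  ⇒  L[3][1]=-3, U row3=(0, 0, -9, -5)
Step 3: pivot at (2,2) is -3.
  row3 ← row3 − (3)·row2  ⇒  L[3][2]=3, U row3=(0, 0, 0, -2)

U[2][3] = -1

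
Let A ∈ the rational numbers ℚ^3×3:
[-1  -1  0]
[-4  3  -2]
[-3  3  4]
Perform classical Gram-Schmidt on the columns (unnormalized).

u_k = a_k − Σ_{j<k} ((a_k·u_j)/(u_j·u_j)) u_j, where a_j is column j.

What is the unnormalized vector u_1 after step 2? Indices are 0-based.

u_1 = (-23/13, -1/13, 9/13)

Step 1: u_0 = a_0 = (-1, -4, -3).
Step 2: u_1 = a_1 − (-10/13)·u_0 = (-23/13, -1/13, 9/13).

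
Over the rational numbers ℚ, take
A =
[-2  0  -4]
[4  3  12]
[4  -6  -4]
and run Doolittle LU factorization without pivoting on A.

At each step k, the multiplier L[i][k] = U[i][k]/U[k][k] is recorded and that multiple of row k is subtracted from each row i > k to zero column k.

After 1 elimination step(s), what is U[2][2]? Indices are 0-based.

U[2][2] = -12

[col 0] pivot -2
  R1 -= -2*R0 → (0, 3, 4)  (L[1][0] := -2)
  R2 -= -2*R0 → (0, -6, -12)  (L[2][0] := -2)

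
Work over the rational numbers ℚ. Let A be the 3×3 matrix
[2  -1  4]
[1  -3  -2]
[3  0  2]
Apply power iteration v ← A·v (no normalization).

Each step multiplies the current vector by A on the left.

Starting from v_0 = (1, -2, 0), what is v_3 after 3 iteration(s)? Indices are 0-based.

v_0 = (1, -2, 0).
v_1 = A·v_0 = (4, 7, 3).
v_2 = A·v_1 = (13, -23, 18).
v_3 = A·v_2 = (121, 46, 75).

v_3 = (121, 46, 75)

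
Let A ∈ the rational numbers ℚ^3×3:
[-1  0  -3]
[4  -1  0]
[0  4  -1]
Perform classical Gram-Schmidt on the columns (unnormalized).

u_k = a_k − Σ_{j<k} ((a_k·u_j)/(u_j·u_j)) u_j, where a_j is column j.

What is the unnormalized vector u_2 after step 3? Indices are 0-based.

u_2 = (-112/39, -28/39, -7/39)

Step 1: u_0 = a_0 = (-1, 4, 0).
Step 2: u_1 = a_1 − (-4/17)·u_0 = (-4/17, -1/17, 4).
Step 3: u_2 = a_2 − (3/17)·u_0 − (-8/39)·u_1 = (-112/39, -28/39, -7/39).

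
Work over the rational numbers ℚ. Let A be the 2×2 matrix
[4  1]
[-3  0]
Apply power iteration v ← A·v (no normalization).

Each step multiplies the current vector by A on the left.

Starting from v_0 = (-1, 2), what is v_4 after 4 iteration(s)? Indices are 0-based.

v_4 = (-41, 42)

v_0 = (-1, 2).
v_1 = A·v_0 = (-2, 3).
v_2 = A·v_1 = (-5, 6).
v_3 = A·v_2 = (-14, 15).
v_4 = A·v_3 = (-41, 42).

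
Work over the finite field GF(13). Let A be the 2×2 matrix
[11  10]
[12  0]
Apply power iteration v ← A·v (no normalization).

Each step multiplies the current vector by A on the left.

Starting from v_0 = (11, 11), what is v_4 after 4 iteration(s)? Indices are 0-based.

v_0 = (11, 11).
v_1 = A·v_0 = (10, 2).
v_2 = A·v_1 = (0, 3).
v_3 = A·v_2 = (4, 0).
v_4 = A·v_3 = (5, 9).

v_4 = (5, 9)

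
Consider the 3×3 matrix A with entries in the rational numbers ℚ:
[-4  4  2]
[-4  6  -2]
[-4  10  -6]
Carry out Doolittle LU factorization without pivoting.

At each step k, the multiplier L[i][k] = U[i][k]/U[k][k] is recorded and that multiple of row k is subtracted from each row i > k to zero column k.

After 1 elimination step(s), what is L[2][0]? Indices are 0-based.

L[2][0] = 1

Step 1: pivot at (0,0) is -4.
  row1 ← row1 − (1)·row0  ⇒  L[1][0]=1, U row1=(0, 2, -4)
  row2 ← row2 − (1)·row0  ⇒  L[2][0]=1, U row2=(0, 6, -8)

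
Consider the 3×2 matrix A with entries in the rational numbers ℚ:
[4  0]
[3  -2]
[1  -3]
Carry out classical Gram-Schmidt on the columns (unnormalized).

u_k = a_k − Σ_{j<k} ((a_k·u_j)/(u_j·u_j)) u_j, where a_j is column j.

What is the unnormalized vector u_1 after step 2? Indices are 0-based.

u_1 = (18/13, -25/26, -69/26)

Step 1: u_0 = a_0 = (4, 3, 1).
Step 2: u_1 = a_1 − (-9/26)·u_0 = (18/13, -25/26, -69/26).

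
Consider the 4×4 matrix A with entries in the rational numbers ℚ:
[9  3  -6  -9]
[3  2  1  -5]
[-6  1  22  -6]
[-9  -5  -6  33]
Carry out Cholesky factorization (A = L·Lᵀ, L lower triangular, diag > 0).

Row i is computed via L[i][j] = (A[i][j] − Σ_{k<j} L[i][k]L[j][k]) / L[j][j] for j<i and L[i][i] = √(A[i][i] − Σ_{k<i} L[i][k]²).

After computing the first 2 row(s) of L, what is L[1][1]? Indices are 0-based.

L[1][1] = 1

Step 1: L[0][0] = √(9) = 3.
  L[1][0] = (3) / L[0][0] = 1.
Step 2: L[1][1] = √(1) = 1.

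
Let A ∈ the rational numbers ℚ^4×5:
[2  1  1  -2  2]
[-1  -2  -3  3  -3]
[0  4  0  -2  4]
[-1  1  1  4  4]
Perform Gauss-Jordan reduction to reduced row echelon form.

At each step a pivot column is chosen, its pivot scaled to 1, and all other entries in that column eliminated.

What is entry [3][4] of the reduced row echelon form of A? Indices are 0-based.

M[3][4] = 32/45

[1] R0 /= 2  ⇒  (1, 1/2, 1/2, -1, 1)
     R1 -= -1·R0  ⇒  (0, -3/2, -5/2, 2, -2)
     R3 -= -1·R0  ⇒  (0, 3/2, 3/2, 3, 5)
[2] R1 /= -3/2  ⇒  (0, 1, 5/3, -4/3, 4/3)
     R0 -= 1/2·R1  ⇒  (1, 0, -1/3, -1/3, 1/3)
     R2 -= 4·R1  ⇒  (0, 0, -20/3, 10/3, -4/3)
     R3 -= 3/2·R1  ⇒  (0, 0, -1, 5, 3)
[3] R2 /= -20/3  ⇒  (0, 0, 1, -1/2, 1/5)
     R0 -= -1/3·R2  ⇒  (1, 0, 0, -1/2, 2/5)
     R1 -= 5/3·R2  ⇒  (0, 1, 0, -1/2, 1)
     R3 -= -1·R2  ⇒  (0, 0, 0, 9/2, 16/5)
[4] R3 /= 9/2  ⇒  (0, 0, 0, 1, 32/45)
     R0 -= -1/2·R3  ⇒  (1, 0, 0, 0, 34/45)
     R1 -= -1/2·R3  ⇒  (0, 1, 0, 0, 61/45)
     R2 -= -1/2·R3  ⇒  (0, 0, 1, 0, 5/9)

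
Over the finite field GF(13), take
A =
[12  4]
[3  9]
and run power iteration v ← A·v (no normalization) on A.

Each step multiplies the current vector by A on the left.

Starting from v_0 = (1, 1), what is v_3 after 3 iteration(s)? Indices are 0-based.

v_3 = (7, 5)

v_0 = (1, 1).
v_1 = A·v_0 = (3, 12).
v_2 = A·v_1 = (6, 0).
v_3 = A·v_2 = (7, 5).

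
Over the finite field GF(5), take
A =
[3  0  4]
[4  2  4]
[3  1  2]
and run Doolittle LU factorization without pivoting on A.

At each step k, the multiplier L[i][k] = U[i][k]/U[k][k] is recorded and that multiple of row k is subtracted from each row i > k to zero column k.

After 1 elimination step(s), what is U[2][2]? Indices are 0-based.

k=0: U[0][0]=3
  eliminate (1,0): mult=3, new row 1: (0, 2, 2); set L[1][0]=3
  eliminate (2,0): mult=1, new row 2: (0, 1, 3); set L[2][0]=1

U[2][2] = 3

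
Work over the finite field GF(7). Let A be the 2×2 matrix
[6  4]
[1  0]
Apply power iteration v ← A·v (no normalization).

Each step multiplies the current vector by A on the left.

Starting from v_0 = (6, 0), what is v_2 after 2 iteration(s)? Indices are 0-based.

v_2 = (2, 1)

v_0 = (6, 0).
v_1 = A·v_0 = (1, 6).
v_2 = A·v_1 = (2, 1).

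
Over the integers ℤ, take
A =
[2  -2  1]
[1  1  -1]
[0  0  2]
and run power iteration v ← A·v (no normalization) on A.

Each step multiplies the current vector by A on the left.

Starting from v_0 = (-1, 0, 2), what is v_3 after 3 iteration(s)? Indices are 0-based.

v_3 = (42, -5, 16)

v_0 = (-1, 0, 2).
v_1 = A·v_0 = (0, -3, 4).
v_2 = A·v_1 = (10, -7, 8).
v_3 = A·v_2 = (42, -5, 16).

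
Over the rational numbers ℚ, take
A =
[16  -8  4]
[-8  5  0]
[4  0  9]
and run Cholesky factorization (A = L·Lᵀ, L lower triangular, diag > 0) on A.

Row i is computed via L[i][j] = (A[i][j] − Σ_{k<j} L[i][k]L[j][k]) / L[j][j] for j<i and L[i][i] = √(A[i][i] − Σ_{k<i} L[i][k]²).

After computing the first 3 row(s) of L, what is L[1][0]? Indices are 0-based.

Step 1: L[0][0] = √(16) = 4.
  L[1][0] = (-8) / L[0][0] = -2.
Step 2: L[1][1] = √(1) = 1.
  L[2][0] = (4) / L[0][0] = 1.
  L[2][1] = (2) / L[1][1] = 2.
Step 3: L[2][2] = √(4) = 2.

L[1][0] = -2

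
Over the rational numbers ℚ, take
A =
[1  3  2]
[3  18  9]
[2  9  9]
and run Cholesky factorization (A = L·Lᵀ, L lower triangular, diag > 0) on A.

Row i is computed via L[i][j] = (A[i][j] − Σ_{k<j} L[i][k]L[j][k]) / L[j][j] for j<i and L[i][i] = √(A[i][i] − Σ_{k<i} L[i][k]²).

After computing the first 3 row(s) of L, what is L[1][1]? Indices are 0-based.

Step 1: L[0][0] = √(1) = 1.
  L[1][0] = (3) / L[0][0] = 3.
Step 2: L[1][1] = √(9) = 3.
  L[2][0] = (2) / L[0][0] = 2.
  L[2][1] = (3) / L[1][1] = 1.
Step 3: L[2][2] = √(4) = 2.

L[1][1] = 3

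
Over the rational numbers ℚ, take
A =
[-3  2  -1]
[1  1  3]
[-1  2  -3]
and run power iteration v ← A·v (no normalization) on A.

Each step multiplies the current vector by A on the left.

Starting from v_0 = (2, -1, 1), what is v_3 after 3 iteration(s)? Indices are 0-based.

v_3 = (-216, 130, -208)

v_0 = (2, -1, 1).
v_1 = A·v_0 = (-9, 4, -7).
v_2 = A·v_1 = (42, -26, 38).
v_3 = A·v_2 = (-216, 130, -208).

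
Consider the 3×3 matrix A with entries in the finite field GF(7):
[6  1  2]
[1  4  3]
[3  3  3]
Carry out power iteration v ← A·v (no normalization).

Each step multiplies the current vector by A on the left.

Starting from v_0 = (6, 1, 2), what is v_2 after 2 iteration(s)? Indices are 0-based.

v_0 = (6, 1, 2).
v_1 = A·v_0 = (6, 2, 6).
v_2 = A·v_1 = (1, 4, 0).

v_2 = (1, 4, 0)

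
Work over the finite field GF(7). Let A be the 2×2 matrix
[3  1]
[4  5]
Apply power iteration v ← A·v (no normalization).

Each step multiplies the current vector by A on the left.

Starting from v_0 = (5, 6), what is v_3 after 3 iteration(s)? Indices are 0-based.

v_0 = (5, 6).
v_1 = A·v_0 = (0, 1).
v_2 = A·v_1 = (1, 5).
v_3 = A·v_2 = (1, 1).

v_3 = (1, 1)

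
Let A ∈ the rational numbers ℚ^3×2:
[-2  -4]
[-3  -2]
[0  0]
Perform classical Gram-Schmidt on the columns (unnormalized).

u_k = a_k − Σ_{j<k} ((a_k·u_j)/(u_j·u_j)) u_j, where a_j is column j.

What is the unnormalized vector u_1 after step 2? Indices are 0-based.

Step 1: u_0 = a_0 = (-2, -3, 0).
Step 2: u_1 = a_1 − (14/13)·u_0 = (-24/13, 16/13, 0).

u_1 = (-24/13, 16/13, 0)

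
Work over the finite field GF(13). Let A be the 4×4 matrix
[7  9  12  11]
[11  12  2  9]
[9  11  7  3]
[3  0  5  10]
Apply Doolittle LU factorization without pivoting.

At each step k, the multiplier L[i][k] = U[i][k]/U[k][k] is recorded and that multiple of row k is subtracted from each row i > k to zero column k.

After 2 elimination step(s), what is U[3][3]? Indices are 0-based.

U[3][3] = 2

k=0: U[0][0]=7
  eliminate (1,0): mult=9, new row 1: (0, 9, 11, 1); set L[1][0]=9
  eliminate (2,0): mult=5, new row 2: (0, 5, 12, 0); set L[2][0]=5
  eliminate (3,0): mult=6, new row 3: (0, 11, 11, 9); set L[3][0]=6
k=1: U[1][1]=9
  eliminate (2,1): mult=2, new row 2: (0, 0, 3, 11); set L[2][1]=2
  eliminate (3,1): mult=7, new row 3: (0, 0, 12, 2); set L[3][1]=7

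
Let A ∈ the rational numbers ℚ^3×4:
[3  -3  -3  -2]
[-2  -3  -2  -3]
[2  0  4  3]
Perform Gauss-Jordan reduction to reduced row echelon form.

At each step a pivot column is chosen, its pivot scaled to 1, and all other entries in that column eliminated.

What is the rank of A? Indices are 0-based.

rank = 3

step 1: normalize row 0 (÷3) = (1, -1, -1, -2/3)
  row 1: subtract -2×row0 = (0, -5, -4, -13/3)
  row 2: subtract 2×row0 = (0, 2, 6, 13/3)
step 2: normalize row 1 (÷-5) = (0, 1, 4/5, 13/15)
  row 0: subtract -1×row1 = (1, 0, -1/5, 1/5)
  row 2: subtract 2×row1 = (0, 0, 22/5, 13/5)
step 3: normalize row 2 (÷22/5) = (0, 0, 1, 13/22)
  row 0: subtract -1/5×row2 = (1, 0, 0, 7/22)
  row 1: subtract 4/5×row2 = (0, 1, 0, 13/33)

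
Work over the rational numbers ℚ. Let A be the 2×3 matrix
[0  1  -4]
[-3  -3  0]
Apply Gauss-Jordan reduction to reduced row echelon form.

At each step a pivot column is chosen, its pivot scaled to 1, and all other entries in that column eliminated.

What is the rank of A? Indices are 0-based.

[1] R0 <-> R1
[1] R0 /= -3  ⇒  (1, 1, 0)
[2] R1 /= 1  ⇒  (0, 1, -4)
     R0 -= 1·R1  ⇒  (1, 0, 4)

rank = 2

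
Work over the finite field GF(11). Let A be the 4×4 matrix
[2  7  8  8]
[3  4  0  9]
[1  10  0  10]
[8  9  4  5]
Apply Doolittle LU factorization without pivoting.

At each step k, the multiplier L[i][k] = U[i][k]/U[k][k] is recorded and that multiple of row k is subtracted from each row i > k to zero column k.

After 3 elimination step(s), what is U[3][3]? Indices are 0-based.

U[3][3] = 7

Step 1: pivot at (0,0) is 2.
  row1 ← row1 − (7)·row0  ⇒  L[1][0]=7, U row1=(0, 10, 10, 8)
  row2 ← row2 − (6)·row0  ⇒  L[2][0]=6, U row2=(0, 1, 7, 6)
  row3 ← row3 − (4)·row0  ⇒  L[3][0]=4, U row3=(0, 3, 5, 6)
Step 2: pivot at (1,1) is 10.
  row2 ← row2 − (10)·row1  ⇒  L[2][1]=10, U row2=(0, 0, 6, 3)
  row3 ← row3 − (8)·row1  ⇒  L[3][1]=8, U row3=(0, 0, 2, 8)
Step 3: pivot at (2,2) is 6.
  row3 ← row3 − (4)·row2  ⇒  L[3][2]=4, U row3=(0, 0, 0, 7)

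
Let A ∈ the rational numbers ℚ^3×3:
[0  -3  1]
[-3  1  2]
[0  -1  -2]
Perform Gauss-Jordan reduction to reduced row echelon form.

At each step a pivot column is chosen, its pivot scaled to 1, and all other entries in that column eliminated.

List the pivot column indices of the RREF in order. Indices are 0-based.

[1] R0 <-> R1
[1] R0 /= -3  ⇒  (1, -1/3, -2/3)
[2] R1 /= -3  ⇒  (0, 1, -1/3)
     R0 -= -1/3·R1  ⇒  (1, 0, -7/9)
     R2 -= -1·R1  ⇒  (0, 0, -7/3)
[3] R2 /= -7/3  ⇒  (0, 0, 1)
     R0 -= -7/9·R2  ⇒  (1, 0, 0)
     R1 -= -1/3·R2  ⇒  (0, 1, 0)

pivot columns: 0, 1, 2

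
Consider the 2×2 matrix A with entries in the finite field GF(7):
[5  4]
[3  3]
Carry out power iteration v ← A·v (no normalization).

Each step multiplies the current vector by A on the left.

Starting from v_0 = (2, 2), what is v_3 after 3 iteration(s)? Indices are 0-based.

v_3 = (0, 5)

v_0 = (2, 2).
v_1 = A·v_0 = (4, 5).
v_2 = A·v_1 = (5, 6).
v_3 = A·v_2 = (0, 5).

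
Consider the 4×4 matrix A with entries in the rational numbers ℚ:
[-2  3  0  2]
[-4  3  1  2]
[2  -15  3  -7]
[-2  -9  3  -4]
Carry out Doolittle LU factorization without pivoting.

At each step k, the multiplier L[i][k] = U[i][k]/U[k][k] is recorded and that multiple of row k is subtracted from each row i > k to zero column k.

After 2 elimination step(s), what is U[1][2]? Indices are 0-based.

U[1][2] = 1

k=0: U[0][0]=-2
  eliminate (1,0): mult=2, new row 1: (0, -3, 1, -2); set L[1][0]=2
  eliminate (2,0): mult=-1, new row 2: (0, -12, 3, -5); set L[2][0]=-1
  eliminate (3,0): mult=1, new row 3: (0, -12, 3, -6); set L[3][0]=1
k=1: U[1][1]=-3
  eliminate (2,1): mult=4, new row 2: (0, 0, -1, 3); set L[2][1]=4
  eliminate (3,1): mult=4, new row 3: (0, 0, -1, 2); set L[3][1]=4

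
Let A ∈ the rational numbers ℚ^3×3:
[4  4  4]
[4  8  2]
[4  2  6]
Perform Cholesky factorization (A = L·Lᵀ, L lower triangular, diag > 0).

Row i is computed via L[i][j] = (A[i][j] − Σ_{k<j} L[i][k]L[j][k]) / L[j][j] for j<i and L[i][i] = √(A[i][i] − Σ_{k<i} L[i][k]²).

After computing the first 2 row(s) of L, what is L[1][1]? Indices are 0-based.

L[1][1] = 2

Step 1: L[0][0] = √(4) = 2.
  L[1][0] = (4) / L[0][0] = 2.
Step 2: L[1][1] = √(4) = 2.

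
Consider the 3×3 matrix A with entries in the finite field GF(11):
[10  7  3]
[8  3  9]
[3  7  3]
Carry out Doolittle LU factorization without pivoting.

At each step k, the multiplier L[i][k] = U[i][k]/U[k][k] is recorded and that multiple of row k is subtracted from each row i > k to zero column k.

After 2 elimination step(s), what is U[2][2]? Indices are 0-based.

k=0: U[0][0]=10
  eliminate (1,0): mult=3, new row 1: (0, 4, 0); set L[1][0]=3
  eliminate (2,0): mult=8, new row 2: (0, 6, 1); set L[2][0]=8
k=1: U[1][1]=4
  eliminate (2,1): mult=7, new row 2: (0, 0, 1); set L[2][1]=7

U[2][2] = 1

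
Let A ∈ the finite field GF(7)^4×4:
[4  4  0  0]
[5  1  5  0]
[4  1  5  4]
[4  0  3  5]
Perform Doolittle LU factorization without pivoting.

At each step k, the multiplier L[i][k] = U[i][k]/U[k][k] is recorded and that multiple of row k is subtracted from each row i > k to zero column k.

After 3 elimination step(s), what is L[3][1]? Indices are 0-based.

Step 1: pivot at (0,0) is 4.
  row1 ← row1 − (3)·row0  ⇒  L[1][0]=3, U row1=(0, 3, 5, 0)
  row2 ← row2 − (1)·row0  ⇒  L[2][0]=1, U row2=(0, 4, 5, 4)
  row3 ← row3 − (1)·row0  ⇒  L[3][0]=1, U row3=(0, 3, 3, 5)
Step 2: pivot at (1,1) is 3.
  row2 ← row2 − (6)·row1  ⇒  L[2][1]=6, U row2=(0, 0, 3, 4)
  row3 ← row3 − (1)·row1  ⇒  L[3][1]=1, U row3=(0, 0, 5, 5)
Step 3: pivot at (2,2) is 3.
  row3 ← row3 − (4)·row2  ⇒  L[3][2]=4, U row3=(0, 0, 0, 3)

L[3][1] = 1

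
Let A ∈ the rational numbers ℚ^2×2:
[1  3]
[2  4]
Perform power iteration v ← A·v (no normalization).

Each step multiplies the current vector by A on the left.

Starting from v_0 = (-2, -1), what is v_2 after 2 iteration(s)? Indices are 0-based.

v_2 = (-29, -42)

v_0 = (-2, -1).
v_1 = A·v_0 = (-5, -8).
v_2 = A·v_1 = (-29, -42).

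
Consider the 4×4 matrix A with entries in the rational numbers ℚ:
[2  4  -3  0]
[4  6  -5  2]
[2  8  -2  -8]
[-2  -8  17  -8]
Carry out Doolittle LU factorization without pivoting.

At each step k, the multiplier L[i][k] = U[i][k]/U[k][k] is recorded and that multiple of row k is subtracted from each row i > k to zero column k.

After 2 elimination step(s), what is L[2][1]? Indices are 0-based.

L[2][1] = -2

k=0: U[0][0]=2
  eliminate (1,0): mult=2, new row 1: (0, -2, 1, 2); set L[1][0]=2
  eliminate (2,0): mult=1, new row 2: (0, 4, 1, -8); set L[2][0]=1
  eliminate (3,0): mult=-1, new row 3: (0, -4, 14, -8); set L[3][0]=-1
k=1: U[1][1]=-2
  eliminate (2,1): mult=-2, new row 2: (0, 0, 3, -4); set L[2][1]=-2
  eliminate (3,1): mult=2, new row 3: (0, 0, 12, -12); set L[3][1]=2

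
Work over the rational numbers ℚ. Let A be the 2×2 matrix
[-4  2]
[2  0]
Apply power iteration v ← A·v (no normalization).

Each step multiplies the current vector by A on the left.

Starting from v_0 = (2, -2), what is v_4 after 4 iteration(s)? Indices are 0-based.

v_4 = (1312, -544)

v_0 = (2, -2).
v_1 = A·v_0 = (-12, 4).
v_2 = A·v_1 = (56, -24).
v_3 = A·v_2 = (-272, 112).
v_4 = A·v_3 = (1312, -544).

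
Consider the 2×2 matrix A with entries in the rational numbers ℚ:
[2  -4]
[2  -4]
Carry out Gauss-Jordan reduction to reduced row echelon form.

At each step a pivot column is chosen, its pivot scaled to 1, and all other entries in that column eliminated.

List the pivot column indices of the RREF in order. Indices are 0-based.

pivot columns: 0

pivot(0,0)=2: scale R0 → (1, -2)
  clear (1,0): R1 −= (2)R0 → (0, 0)
col 1: no nonzero at/below row 1; advance.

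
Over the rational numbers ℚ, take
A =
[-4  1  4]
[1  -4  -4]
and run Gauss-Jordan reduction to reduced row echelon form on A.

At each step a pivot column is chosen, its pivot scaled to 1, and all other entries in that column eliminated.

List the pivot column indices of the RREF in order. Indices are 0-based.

pivot columns: 0, 1

step 1: normalize row 0 (÷-4) = (1, -1/4, -1)
  row 1: subtract 1×row0 = (0, -15/4, -3)
step 2: normalize row 1 (÷-15/4) = (0, 1, 4/5)
  row 0: subtract -1/4×row1 = (1, 0, -4/5)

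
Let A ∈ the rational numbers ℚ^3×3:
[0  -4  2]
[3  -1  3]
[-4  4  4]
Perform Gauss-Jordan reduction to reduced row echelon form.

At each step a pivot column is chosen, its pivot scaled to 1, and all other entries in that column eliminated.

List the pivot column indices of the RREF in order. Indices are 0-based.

pivot(0,0): swap R0↔R1
pivot(0,0)=3: scale R0 → (1, -1/3, 1)
  clear (2,0): R2 −= (-4)R0 → (0, 8/3, 8)
pivot(1,1)=-4: scale R1 → (0, 1, -1/2)
  clear (0,1): R0 −= (-1/3)R1 → (1, 0, 5/6)
  clear (2,1): R2 −= (8/3)R1 → (0, 0, 28/3)
pivot(2,2)=28/3: scale R2 → (0, 0, 1)
  clear (0,2): R0 −= (5/6)R2 → (1, 0, 0)
  clear (1,2): R1 −= (-1/2)R2 → (0, 1, 0)

pivot columns: 0, 1, 2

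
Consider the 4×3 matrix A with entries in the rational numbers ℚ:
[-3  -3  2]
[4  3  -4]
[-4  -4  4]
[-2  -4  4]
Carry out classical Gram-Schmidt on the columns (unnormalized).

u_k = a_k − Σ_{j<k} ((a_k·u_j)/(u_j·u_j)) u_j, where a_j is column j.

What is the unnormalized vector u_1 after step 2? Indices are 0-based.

u_1 = (0, -1, 0, -2)

Step 1: u_0 = a_0 = (-3, 4, -4, -2).
Step 2: u_1 = a_1 − (1)·u_0 = (0, -1, 0, -2).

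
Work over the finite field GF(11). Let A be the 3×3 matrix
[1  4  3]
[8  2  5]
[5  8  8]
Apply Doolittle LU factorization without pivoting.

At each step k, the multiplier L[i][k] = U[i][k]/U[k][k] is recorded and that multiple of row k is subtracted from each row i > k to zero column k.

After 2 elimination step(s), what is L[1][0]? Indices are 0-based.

[col 0] pivot 1
  R1 -= 8*R0 → (0, 3, 3)  (L[1][0] := 8)
  R2 -= 5*R0 → (0, 10, 4)  (L[2][0] := 5)
[col 1] pivot 3
  R2 -= 7*R1 → (0, 0, 5)  (L[2][1] := 7)

L[1][0] = 8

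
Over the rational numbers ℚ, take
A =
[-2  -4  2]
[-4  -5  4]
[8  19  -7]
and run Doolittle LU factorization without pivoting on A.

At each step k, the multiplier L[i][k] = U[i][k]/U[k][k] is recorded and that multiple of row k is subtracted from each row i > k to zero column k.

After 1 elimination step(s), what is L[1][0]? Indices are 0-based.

L[1][0] = 2

k=0: U[0][0]=-2
  eliminate (1,0): mult=2, new row 1: (0, 3, 0); set L[1][0]=2
  eliminate (2,0): mult=-4, new row 2: (0, 3, 1); set L[2][0]=-4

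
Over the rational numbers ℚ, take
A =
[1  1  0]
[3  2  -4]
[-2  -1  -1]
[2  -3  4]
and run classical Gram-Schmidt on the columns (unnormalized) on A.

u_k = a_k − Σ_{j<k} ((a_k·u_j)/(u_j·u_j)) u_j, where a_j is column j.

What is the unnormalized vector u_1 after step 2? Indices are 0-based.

u_1 = (5/6, 3/2, -2/3, -10/3)

Step 1: u_0 = a_0 = (1, 3, -2, 2).
Step 2: u_1 = a_1 − (1/6)·u_0 = (5/6, 3/2, -2/3, -10/3).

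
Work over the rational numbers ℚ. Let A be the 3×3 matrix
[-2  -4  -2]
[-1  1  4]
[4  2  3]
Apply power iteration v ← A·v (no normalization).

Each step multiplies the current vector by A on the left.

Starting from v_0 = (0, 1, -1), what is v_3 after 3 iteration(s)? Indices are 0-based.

v_0 = (0, 1, -1).
v_1 = A·v_0 = (-2, -3, -1).
v_2 = A·v_1 = (18, -5, -17).
v_3 = A·v_2 = (18, -91, 11).

v_3 = (18, -91, 11)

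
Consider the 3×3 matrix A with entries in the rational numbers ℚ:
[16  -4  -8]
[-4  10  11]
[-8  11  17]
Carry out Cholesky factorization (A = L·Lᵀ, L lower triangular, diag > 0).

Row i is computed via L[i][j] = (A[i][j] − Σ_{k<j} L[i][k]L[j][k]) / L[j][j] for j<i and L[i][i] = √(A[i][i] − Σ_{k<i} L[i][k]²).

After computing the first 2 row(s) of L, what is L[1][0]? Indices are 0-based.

Step 1: L[0][0] = √(16) = 4.
  L[1][0] = (-4) / L[0][0] = -1.
Step 2: L[1][1] = √(9) = 3.

L[1][0] = -1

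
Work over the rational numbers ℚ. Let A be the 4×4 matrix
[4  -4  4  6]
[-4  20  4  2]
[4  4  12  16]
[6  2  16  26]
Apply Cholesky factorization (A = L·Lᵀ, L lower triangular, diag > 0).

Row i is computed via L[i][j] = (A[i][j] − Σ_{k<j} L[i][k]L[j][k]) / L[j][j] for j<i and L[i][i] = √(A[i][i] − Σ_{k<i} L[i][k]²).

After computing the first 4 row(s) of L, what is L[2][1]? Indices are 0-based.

Step 1: L[0][0] = √(4) = 2.
  L[1][0] = (-4) / L[0][0] = -2.
Step 2: L[1][1] = √(16) = 4.
  L[2][0] = (4) / L[0][0] = 2.
  L[2][1] = (8) / L[1][1] = 2.
Step 3: L[2][2] = √(4) = 2.
  L[3][0] = (6) / L[0][0] = 3.
  L[3][1] = (8) / L[1][1] = 2.
  L[3][2] = (6) / L[2][2] = 3.
Step 4: L[3][3] = √(4) = 2.

L[2][1] = 2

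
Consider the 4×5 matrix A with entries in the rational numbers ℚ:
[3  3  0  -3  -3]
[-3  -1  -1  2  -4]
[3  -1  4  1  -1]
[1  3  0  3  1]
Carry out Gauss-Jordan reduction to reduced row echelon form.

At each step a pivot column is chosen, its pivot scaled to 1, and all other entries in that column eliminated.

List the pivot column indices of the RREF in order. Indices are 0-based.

[1] R0 /= 3  ⇒  (1, 1, 0, -1, -1)
     R1 -= -3·R0  ⇒  (0, 2, -1, -1, -7)
     R2 -= 3·R0  ⇒  (0, -4, 4, 4, 2)
     R3 -= 1·R0  ⇒  (0, 2, 0, 4, 2)
[2] R1 /= 2  ⇒  (0, 1, -1/2, -1/2, -7/2)
     R0 -= 1·R1  ⇒  (1, 0, 1/2, -1/2, 5/2)
     R2 -= -4·R1  ⇒  (0, 0, 2, 2, -12)
     R3 -= 2·R1  ⇒  (0, 0, 1, 5, 9)
[3] R2 /= 2  ⇒  (0, 0, 1, 1, -6)
     R0 -= 1/2·R2  ⇒  (1, 0, 0, -1, 11/2)
     R1 -= -1/2·R2  ⇒  (0, 1, 0, 0, -13/2)
     R3 -= 1·R2  ⇒  (0, 0, 0, 4, 15)
[4] R3 /= 4  ⇒  (0, 0, 0, 1, 15/4)
     R0 -= -1·R3  ⇒  (1, 0, 0, 0, 37/4)
     R2 -= 1·R3  ⇒  (0, 0, 1, 0, -39/4)

pivot columns: 0, 1, 2, 3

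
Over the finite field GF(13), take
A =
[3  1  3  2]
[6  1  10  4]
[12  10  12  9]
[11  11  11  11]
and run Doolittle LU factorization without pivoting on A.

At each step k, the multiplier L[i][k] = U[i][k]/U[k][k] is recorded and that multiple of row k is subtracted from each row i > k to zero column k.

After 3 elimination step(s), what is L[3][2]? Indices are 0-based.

[col 0] pivot 3
  R1 -= 2*R0 → (0, 12, 4, 0)  (L[1][0] := 2)
  R2 -= 4*R0 → (0, 6, 0, 1)  (L[2][0] := 4)
  R3 -= 8*R0 → (0, 3, 0, 8)  (L[3][0] := 8)
[col 1] pivot 12
  R2 -= 7*R1 → (0, 0, 11, 1)  (L[2][1] := 7)
  R3 -= 10*R1 → (0, 0, 12, 8)  (L[3][1] := 10)
[col 2] pivot 11
  R3 -= 7*R2 → (0, 0, 0, 1)  (L[3][2] := 7)

L[3][2] = 7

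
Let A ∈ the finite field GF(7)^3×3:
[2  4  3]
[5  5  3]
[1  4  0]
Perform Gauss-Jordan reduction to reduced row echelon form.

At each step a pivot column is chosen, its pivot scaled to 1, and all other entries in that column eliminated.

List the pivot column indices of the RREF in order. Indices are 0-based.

pivot columns: 0, 1, 2

step 1: normalize row 0 (÷2) = (1, 2, 5)
  row 1: subtract 5×row0 = (0, 2, 6)
  row 2: subtract 1×row0 = (0, 2, 2)
step 2: normalize row 1 (÷2) = (0, 1, 3)
  row 0: subtract 2×row1 = (1, 0, 6)
  row 2: subtract 2×row1 = (0, 0, 3)
step 3: normalize row 2 (÷3) = (0, 0, 1)
  row 0: subtract 6×row2 = (1, 0, 0)
  row 1: subtract 3×row2 = (0, 1, 0)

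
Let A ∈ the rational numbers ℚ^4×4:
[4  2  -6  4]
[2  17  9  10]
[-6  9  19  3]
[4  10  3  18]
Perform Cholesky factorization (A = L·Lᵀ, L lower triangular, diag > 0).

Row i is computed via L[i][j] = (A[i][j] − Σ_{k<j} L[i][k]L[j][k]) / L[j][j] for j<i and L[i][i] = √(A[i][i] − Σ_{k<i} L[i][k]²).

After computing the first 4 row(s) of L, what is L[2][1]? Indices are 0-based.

L[2][1] = 3

Step 1: L[0][0] = √(4) = 2.
  L[1][0] = (2) / L[0][0] = 1.
Step 2: L[1][1] = √(16) = 4.
  L[2][0] = (-6) / L[0][0] = -3.
  L[2][1] = (12) / L[1][1] = 3.
Step 3: L[2][2] = √(1) = 1.
  L[3][0] = (4) / L[0][0] = 2.
  L[3][1] = (8) / L[1][1] = 2.
  L[3][2] = (3) / L[2][2] = 3.
Step 4: L[3][3] = √(1) = 1.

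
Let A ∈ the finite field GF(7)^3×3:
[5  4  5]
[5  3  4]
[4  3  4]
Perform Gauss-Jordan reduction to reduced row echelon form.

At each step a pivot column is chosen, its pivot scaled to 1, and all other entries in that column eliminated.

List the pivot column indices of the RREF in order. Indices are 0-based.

[1] R0 /= 5  ⇒  (1, 5, 1)
     R1 -= 5·R0  ⇒  (0, 6, 6)
     R2 -= 4·R0  ⇒  (0, 4, 0)
[2] R1 /= 6  ⇒  (0, 1, 1)
     R0 -= 5·R1  ⇒  (1, 0, 3)
     R2 -= 4·R1  ⇒  (0, 0, 3)
[3] R2 /= 3  ⇒  (0, 0, 1)
     R0 -= 3·R2  ⇒  (1, 0, 0)
     R1 -= 1·R2  ⇒  (0, 1, 0)

pivot columns: 0, 1, 2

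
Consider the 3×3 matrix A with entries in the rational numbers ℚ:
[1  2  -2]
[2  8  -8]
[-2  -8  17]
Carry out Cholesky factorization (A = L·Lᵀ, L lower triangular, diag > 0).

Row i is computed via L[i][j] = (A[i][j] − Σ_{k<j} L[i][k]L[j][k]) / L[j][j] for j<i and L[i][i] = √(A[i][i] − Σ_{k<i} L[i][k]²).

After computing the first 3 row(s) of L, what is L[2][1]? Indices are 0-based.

Step 1: L[0][0] = √(1) = 1.
  L[1][0] = (2) / L[0][0] = 2.
Step 2: L[1][1] = √(4) = 2.
  L[2][0] = (-2) / L[0][0] = -2.
  L[2][1] = (-4) / L[1][1] = -2.
Step 3: L[2][2] = √(9) = 3.

L[2][1] = -2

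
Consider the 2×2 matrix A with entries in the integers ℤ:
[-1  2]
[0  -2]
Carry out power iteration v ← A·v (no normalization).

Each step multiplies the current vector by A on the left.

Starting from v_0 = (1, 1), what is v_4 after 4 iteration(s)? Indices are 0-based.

v_0 = (1, 1).
v_1 = A·v_0 = (1, -2).
v_2 = A·v_1 = (-5, 4).
v_3 = A·v_2 = (13, -8).
v_4 = A·v_3 = (-29, 16).

v_4 = (-29, 16)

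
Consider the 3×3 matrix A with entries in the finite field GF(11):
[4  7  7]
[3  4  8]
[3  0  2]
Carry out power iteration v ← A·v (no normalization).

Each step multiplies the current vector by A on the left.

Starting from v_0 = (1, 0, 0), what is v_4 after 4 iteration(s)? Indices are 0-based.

v_0 = (1, 0, 0).
v_1 = A·v_0 = (4, 3, 3).
v_2 = A·v_1 = (3, 4, 7).
v_3 = A·v_2 = (1, 4, 1).
v_4 = A·v_3 = (6, 5, 5).

v_4 = (6, 5, 5)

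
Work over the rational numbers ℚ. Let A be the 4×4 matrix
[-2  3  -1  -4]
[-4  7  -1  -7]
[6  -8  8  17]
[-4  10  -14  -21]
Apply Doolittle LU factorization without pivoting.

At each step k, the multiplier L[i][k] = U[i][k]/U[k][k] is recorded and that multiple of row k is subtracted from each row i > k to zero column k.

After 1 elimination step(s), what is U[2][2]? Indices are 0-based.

Step 1: pivot at (0,0) is -2.
  row1 ← row1 − (2)·row0  ⇒  L[1][0]=2, U row1=(0, 1, 1, 1)
  row2 ← row2 − (-3)·row0  ⇒  L[2][0]=-3, U row2=(0, 1, 5, 5)
  row3 ← row3 − (2)·row0  ⇒  L[3][0]=2, U row3=(0, 4, -12, -13)

U[2][2] = 5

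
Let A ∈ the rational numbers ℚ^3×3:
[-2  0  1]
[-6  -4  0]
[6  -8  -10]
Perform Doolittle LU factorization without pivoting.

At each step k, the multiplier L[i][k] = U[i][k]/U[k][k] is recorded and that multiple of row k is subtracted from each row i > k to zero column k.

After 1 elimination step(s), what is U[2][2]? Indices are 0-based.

k=0: U[0][0]=-2
  eliminate (1,0): mult=3, new row 1: (0, -4, -3); set L[1][0]=3
  eliminate (2,0): mult=-3, new row 2: (0, -8, -7); set L[2][0]=-3

U[2][2] = -7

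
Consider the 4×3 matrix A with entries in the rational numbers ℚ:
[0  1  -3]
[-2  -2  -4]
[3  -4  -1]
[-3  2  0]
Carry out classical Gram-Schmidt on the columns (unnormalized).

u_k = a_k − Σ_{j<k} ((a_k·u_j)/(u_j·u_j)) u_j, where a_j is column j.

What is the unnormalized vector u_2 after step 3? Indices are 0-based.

Step 1: u_0 = a_0 = (0, -2, 3, -3).
Step 2: u_1 = a_1 − (-7/11)·u_0 = (1, -36/11, -23/11, 1/11).
Step 3: u_2 = a_2 − (5/22)·u_0 − (134/177)·u_1 = (-665/177, -63/59, -35/354, 217/354).

u_2 = (-665/177, -63/59, -35/354, 217/354)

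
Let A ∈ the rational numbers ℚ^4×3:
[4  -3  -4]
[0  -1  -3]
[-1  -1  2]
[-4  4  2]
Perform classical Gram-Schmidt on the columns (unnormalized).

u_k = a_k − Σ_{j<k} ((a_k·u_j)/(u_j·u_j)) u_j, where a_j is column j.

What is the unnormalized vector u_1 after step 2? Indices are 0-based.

Step 1: u_0 = a_0 = (4, 0, -1, -4).
Step 2: u_1 = a_1 − (-9/11)·u_0 = (3/11, -1, -20/11, 8/11).

u_1 = (3/11, -1, -20/11, 8/11)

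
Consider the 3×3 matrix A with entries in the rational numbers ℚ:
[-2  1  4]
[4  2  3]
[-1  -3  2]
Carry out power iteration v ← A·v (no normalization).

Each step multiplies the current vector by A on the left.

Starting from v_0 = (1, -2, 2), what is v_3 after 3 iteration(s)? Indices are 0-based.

v_3 = (-29, 234, -207)

v_0 = (1, -2, 2).
v_1 = A·v_0 = (4, 6, 9).
v_2 = A·v_1 = (34, 55, -4).
v_3 = A·v_2 = (-29, 234, -207).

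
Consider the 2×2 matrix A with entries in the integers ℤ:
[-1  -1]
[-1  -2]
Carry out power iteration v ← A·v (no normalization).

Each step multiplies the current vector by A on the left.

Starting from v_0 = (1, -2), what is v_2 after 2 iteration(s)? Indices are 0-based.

v_0 = (1, -2).
v_1 = A·v_0 = (1, 3).
v_2 = A·v_1 = (-4, -7).

v_2 = (-4, -7)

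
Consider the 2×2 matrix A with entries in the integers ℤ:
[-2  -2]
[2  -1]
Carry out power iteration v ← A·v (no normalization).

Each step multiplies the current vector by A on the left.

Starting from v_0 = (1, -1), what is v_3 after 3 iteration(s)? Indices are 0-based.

v_0 = (1, -1).
v_1 = A·v_0 = (0, 3).
v_2 = A·v_1 = (-6, -3).
v_3 = A·v_2 = (18, -9).

v_3 = (18, -9)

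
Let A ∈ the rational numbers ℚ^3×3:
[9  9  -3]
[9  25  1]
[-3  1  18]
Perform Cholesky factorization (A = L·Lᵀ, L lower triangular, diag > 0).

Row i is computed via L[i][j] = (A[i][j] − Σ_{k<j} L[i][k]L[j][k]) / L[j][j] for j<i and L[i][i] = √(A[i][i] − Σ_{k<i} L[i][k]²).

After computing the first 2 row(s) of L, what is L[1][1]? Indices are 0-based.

L[1][1] = 4

Step 1: L[0][0] = √(9) = 3.
  L[1][0] = (9) / L[0][0] = 3.
Step 2: L[1][1] = √(16) = 4.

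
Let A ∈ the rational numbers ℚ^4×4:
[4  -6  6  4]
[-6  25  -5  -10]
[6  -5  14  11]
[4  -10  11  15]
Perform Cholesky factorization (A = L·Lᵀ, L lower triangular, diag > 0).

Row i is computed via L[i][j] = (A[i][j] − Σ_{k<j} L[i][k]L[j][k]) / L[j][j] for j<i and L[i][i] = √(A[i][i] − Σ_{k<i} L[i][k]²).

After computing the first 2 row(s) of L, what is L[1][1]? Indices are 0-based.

Step 1: L[0][0] = √(4) = 2.
  L[1][0] = (-6) / L[0][0] = -3.
Step 2: L[1][1] = √(16) = 4.

L[1][1] = 4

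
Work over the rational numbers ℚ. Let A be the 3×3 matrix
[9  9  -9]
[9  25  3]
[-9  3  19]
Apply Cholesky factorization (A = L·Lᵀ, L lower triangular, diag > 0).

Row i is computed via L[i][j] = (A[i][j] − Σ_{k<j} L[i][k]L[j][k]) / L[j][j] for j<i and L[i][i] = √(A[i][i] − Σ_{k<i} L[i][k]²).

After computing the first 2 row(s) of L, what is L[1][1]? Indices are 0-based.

Step 1: L[0][0] = √(9) = 3.
  L[1][0] = (9) / L[0][0] = 3.
Step 2: L[1][1] = √(16) = 4.

L[1][1] = 4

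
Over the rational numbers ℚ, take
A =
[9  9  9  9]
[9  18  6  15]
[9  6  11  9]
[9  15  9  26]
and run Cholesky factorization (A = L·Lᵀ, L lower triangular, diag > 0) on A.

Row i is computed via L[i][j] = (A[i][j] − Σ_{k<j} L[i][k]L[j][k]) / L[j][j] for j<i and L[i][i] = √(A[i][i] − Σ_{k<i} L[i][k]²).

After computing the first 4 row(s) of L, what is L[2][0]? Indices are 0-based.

Step 1: L[0][0] = √(9) = 3.
  L[1][0] = (9) / L[0][0] = 3.
Step 2: L[1][1] = √(9) = 3.
  L[2][0] = (9) / L[0][0] = 3.
  L[2][1] = (-3) / L[1][1] = -1.
Step 3: L[2][2] = √(1) = 1.
  L[3][0] = (9) / L[0][0] = 3.
  L[3][1] = (6) / L[1][1] = 2.
  L[3][2] = (2) / L[2][2] = 2.
Step 4: L[3][3] = √(9) = 3.

L[2][0] = 3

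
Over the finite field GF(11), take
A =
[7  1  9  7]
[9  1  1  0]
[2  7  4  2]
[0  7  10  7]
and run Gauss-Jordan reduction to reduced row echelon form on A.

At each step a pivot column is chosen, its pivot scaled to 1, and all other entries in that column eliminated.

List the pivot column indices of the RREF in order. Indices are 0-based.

step 1: normalize row 0 (÷7) = (1, 8, 6, 1)
  row 1: subtract 9×row0 = (0, 6, 2, 2)
  row 2: subtract 2×row0 = (0, 2, 3, 0)
step 2: normalize row 1 (÷6) = (0, 1, 4, 4)
  row 0: subtract 8×row1 = (1, 0, 7, 2)
  row 2: subtract 2×row1 = (0, 0, 6, 3)
  row 3: subtract 7×row1 = (0, 0, 4, 1)
step 3: normalize row 2 (÷6) = (0, 0, 1, 6)
  row 0: subtract 7×row2 = (1, 0, 0, 4)
  row 1: subtract 4×row2 = (0, 1, 0, 2)
  row 3: subtract 4×row2 = (0, 0, 0, 10)
step 4: normalize row 3 (÷10) = (0, 0, 0, 1)
  row 0: subtract 4×row3 = (1, 0, 0, 0)
  row 1: subtract 2×row3 = (0, 1, 0, 0)
  row 2: subtract 6×row3 = (0, 0, 1, 0)

pivot columns: 0, 1, 2, 3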